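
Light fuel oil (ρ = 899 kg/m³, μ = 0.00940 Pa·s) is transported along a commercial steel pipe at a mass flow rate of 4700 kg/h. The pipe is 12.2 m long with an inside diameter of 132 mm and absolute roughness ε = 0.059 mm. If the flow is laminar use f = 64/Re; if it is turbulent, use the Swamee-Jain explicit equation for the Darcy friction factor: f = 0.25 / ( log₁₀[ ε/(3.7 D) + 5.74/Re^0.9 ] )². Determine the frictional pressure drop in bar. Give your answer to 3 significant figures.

ṁ = 4700 kg/h = 4700/3600 = 1.306 kg/s.
A = πD²/4 = π(0.132)²/4 = 0.01368 m²; mean velocity V = ṁ/(ρA) = 1.306/(899 · 0.01368) = 0.1061 m/s.
Reynolds number Re = ρVD/μ = 899 · 0.1061 · 0.132 / 0.0094 = 1340.
Re < 2300 → laminar flow, so f = 64/Re = 64/1340 = 0.04777 (the turbulent correlation is not needed).
Darcy-Weisbach: ΔP = f(L/D)(ρV²/2) = 0.04777·(12.2/0.132)·(899·0.1061²/2) = 0.04777·92.42·5.062 = 22.35 Pa.
ΔP = 22.35 Pa = 2.24×10^-4 bar.

ΔP ≈ 2.24×10^-4 bar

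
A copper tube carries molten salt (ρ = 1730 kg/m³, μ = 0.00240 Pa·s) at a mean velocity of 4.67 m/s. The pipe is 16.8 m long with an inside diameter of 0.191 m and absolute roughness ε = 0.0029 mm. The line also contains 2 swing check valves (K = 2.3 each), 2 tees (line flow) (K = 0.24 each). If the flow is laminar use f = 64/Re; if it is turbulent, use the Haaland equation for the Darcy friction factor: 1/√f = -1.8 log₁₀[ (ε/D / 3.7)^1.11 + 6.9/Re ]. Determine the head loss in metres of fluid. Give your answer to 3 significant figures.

Reynolds number Re = ρVD/μ = 1730 · 4.67 · 0.191 / 0.0024 = 6.43e+05.
Re > 4000 → turbulent. Relative roughness ε/D = 2.9e-06/0.191 = 1.52e-05. Haaland: 1/√f = -1.8 log₁₀[(1.52e-05/3.7)^1.11 + 6.9/6.43e+05] = -1.8 log₁₀[1.05e-06 + 1.07e-05] = 8.872, so f = 0.0127.
Total minor-loss coefficient ΣK = 2·2.3 + 2·0.24 = 5.08.
ΔP = [f·L/D + ΣK]·(ρV²/2) = [0.0127·16.8/0.191 + 5.08]·(1730·4.67²/2) = [1.117 + 5.08]·1.886e+04 = 1.169e+05 Pa.
Head loss h_f = ΔP/(ρg) = 1.169e+05/(1730·9.81) = 6.89 m.

h_f ≈ 6.89 m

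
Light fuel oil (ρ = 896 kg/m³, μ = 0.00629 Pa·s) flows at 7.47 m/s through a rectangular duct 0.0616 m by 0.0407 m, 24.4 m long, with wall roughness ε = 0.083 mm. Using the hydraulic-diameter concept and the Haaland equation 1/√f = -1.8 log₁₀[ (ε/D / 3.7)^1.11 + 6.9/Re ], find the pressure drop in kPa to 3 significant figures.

ΔP ≈ 317 kPa

Hydraulic diameter D_h = 4A/P = 4·(0.0616·0.0407)/(2·(0.0616+0.0407)) = 0.01003/0.2046 = 0.04902 m.
Re = ρVD_h/μ = 896·7.47·0.04902/0.00629 = 5.216e+04.
ε/D_h = 8.3e-05/0.04902 = 0.00169; Haaland gives 1/√f = -1.8 log₁₀[0.000196+0.000132] = 6.27, so f = 0.02544.
ΔP = f(L/D_h)(ρV²/2) = 0.02544·24.4/0.04902·2.5e+04 = 3.166e+05 Pa.
ΔP = 317 kPa.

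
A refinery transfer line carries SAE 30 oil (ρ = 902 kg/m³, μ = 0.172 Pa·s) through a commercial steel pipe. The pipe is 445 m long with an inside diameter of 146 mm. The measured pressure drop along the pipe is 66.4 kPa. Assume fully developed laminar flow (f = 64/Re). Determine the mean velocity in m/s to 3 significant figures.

For laminar flow, f = 64/Re with Re = ρVD/μ, so Darcy-Weisbach reduces to ΔP = 32μLV/D². Solving for V: V = ΔP·D²/(32μL) = 6.64e+04·(0.146)²/(32·0.172·445) = 0.5779 m/s.
Check: Re = ρVD/μ = 902·0.5779·0.146/0.172 = 442.5 < 2300, so the laminar assumption holds.

V ≈ 0.578 m/s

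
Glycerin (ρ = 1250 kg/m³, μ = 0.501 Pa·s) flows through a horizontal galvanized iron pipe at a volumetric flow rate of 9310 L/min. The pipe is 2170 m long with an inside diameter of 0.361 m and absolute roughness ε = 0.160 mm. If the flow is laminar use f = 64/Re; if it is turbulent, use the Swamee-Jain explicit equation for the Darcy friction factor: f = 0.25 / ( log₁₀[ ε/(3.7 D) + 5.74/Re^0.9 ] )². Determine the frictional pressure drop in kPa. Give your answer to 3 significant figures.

Q = 9310 L/min = 9310/60000 = 0.1552 m³/s.
Cross-sectional area A = πD²/4 = π(0.361)²/4 = 0.1024 m²; mean velocity V = Q/A = 0.1552/0.1024 = 1.516 m/s.
Reynolds number Re = ρVD/μ = 1250 · 1.516 · 0.361 / 0.501 = 1365.
Re < 2300 → laminar flow, so f = 64/Re = 64/1365 = 0.04687 (the turbulent correlation is not needed).
Darcy-Weisbach: ΔP = f(L/D)(ρV²/2) = 0.04687·(2170/0.361)·(1250·1.516²/2) = 0.04687·6011·1436 = 4.047e+05 Pa.
ΔP = 4.047e+05 Pa = 405 kPa.

ΔP ≈ 405 kPa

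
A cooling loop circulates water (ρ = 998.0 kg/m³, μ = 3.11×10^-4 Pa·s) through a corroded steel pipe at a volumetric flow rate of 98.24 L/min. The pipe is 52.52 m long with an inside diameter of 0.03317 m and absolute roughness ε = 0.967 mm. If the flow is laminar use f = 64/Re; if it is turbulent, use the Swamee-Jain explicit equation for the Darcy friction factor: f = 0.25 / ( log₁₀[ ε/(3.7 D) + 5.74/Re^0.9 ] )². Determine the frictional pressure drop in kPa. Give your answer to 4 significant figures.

ΔP ≈ 161.1 kPa

Q = 98.24 L/min = 98.24/60000 = 0.001637 m³/s.
Cross-sectional area A = πD²/4 = π(0.03317)²/4 = 0.0008641 m²; mean velocity V = Q/A = 0.001637/0.0008641 = 1.895 m/s.
Reynolds number Re = ρVD/μ = 998 · 1.895 · 0.03317 / 0.000311 = 2.017e+05.
Re > 4000 → turbulent. Relative roughness ε/D = 0.000967/0.03317 = 0.0292. Swamee-Jain: f = 0.25/(log₁₀[0.0292/3.7 + 5.74/2.017e+05^0.9])² = 0.25/(log₁₀[0.00788 + 9.65e-05])² = 0.25/(-2.098)² = 0.05678.
Darcy-Weisbach: ΔP = f(L/D)(ρV²/2) = 0.05678·(52.52/0.03317)·(998·1.895²/2) = 0.05678·1583·1791 = 1.611e+05 Pa.
ΔP = 1.611e+05 Pa = 161.1 kPa.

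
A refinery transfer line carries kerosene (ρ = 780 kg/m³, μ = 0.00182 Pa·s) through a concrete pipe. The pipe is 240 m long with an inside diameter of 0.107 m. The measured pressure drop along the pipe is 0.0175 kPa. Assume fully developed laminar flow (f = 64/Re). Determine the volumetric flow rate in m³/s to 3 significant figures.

For laminar flow, f = 64/Re with Re = ρVD/μ, so Darcy-Weisbach reduces to ΔP = 32μLV/D². Solving for V: V = ΔP·D²/(32μL) = 17.5·(0.107)²/(32·0.00182·240) = 0.01433 m/s.
Check: Re = ρVD/μ = 780·0.01433·0.107/0.00182 = 657.3 < 2300, so the laminar assumption holds.
Q = V·A = 0.01433·(π/4·0.107²) = 0.0001289 m³/s = 1.29×10^-4 m³/s.

Q ≈ 1.29×10^-4 m³/s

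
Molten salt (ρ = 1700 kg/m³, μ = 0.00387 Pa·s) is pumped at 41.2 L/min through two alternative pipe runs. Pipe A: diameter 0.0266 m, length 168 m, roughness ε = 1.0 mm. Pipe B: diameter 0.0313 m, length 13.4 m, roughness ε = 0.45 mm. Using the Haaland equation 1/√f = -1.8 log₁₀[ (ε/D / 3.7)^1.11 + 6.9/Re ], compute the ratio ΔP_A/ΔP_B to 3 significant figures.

ΔP_A/ΔP_B ≈ 39.4

Pipe A: V = Q/A = 0.0006867/0.0005557 = 1.236 m/s; Re = 1.444e+04; ε/D = 0.0376; Haaland → f = 0.06496; ΔP_A = f(L/D)(ρV²/2) = 5.325e+05 Pa.
Pipe B: V = Q/A = 0.0006867/0.0007694 = 0.8924 m/s; Re = 1.227e+04; ε/D = 0.0144; Haaland → f = 0.04662; ΔP_B = f(L/D)(ρV²/2) = 1.351e+04 Pa.
ΔP_A/ΔP_B = 5.325e+05/1.351e+04 = 39.4.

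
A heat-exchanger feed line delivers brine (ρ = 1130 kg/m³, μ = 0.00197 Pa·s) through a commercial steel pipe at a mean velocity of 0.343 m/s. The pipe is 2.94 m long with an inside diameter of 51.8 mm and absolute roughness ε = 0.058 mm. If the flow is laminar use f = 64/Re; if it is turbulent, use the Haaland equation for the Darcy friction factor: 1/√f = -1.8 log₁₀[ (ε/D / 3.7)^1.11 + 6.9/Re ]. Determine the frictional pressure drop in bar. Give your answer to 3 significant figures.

ΔP ≈ 0.00121 bar

Reynolds number Re = ρVD/μ = 1130 · 0.343 · 0.0518 / 0.00197 = 1.019e+04.
Re > 4000 → turbulent. Relative roughness ε/D = 5.8e-05/0.0518 = 0.00112. Haaland: 1/√f = -1.8 log₁₀[(0.00112/3.7)^1.11 + 6.9/1.019e+04] = -1.8 log₁₀[0.000124 + 0.000677] = 5.573, so f = 0.03219.
Darcy-Weisbach: ΔP = f(L/D)(ρV²/2) = 0.03219·(2.94/0.0518)·(1130·0.343²/2) = 0.03219·56.76·66.47 = 121.5 Pa.
ΔP = 121.5 Pa = 0.00121 bar.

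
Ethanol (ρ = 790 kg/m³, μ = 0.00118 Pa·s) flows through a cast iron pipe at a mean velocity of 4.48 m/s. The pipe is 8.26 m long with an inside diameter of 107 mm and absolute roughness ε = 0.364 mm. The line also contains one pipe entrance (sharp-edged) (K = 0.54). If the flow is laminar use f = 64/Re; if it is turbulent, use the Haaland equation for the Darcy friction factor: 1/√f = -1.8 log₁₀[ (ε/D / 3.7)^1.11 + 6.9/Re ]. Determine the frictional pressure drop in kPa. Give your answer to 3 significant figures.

Reynolds number Re = ρVD/μ = 790 · 4.48 · 0.107 / 0.00118 = 3.209e+05.
Re > 4000 → turbulent. Relative roughness ε/D = 0.000364/0.107 = 0.0034. Haaland: 1/√f = -1.8 log₁₀[(0.0034/3.7)^1.11 + 6.9/3.209e+05] = -1.8 log₁₀[0.000426 + 2.15e-05] = 6.028, so f = 0.02752.
Total minor-loss coefficient ΣK = 1·0.54 = 0.54.
ΔP = [f·L/D + ΣK]·(ρV²/2) = [0.02752·8.26/0.107 + 0.54]·(790·4.48²/2) = [2.124 + 0.54]·7928 = 2.112e+04 Pa.
ΔP = 2.112e+04 Pa = 21.1 kPa.

ΔP ≈ 21.1 kPa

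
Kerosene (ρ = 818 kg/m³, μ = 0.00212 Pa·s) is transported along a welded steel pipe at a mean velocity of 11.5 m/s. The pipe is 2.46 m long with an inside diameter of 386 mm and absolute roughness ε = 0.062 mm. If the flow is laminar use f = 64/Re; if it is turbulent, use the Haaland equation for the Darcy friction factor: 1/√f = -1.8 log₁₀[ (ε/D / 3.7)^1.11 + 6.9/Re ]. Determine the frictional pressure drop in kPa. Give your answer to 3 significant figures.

Reynolds number Re = ρVD/μ = 818 · 11.5 · 0.386 / 0.00212 = 1.713e+06.
Re > 4000 → turbulent. Relative roughness ε/D = 6.2e-05/0.386 = 0.000161. Haaland: 1/√f = -1.8 log₁₀[(0.000161/3.7)^1.11 + 6.9/1.713e+06] = -1.8 log₁₀[1.44e-05 + 4.03e-06] = 8.523, so f = 0.01377.
Darcy-Weisbach: ΔP = f(L/D)(ρV²/2) = 0.01377·(2.46/0.386)·(818·11.5²/2) = 0.01377·6.373·5.409e+04 = 4746 Pa.
ΔP = 4746 Pa = 4.75 kPa.

ΔP ≈ 4.75 kPa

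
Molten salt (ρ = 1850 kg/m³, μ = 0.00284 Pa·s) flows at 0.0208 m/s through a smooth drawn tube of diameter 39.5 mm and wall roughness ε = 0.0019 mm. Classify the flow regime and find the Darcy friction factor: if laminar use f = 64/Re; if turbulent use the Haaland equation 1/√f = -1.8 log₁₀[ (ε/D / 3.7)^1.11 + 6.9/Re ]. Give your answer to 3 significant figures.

f ≈ 0.120

Re = ρVD/μ = 1850·0.0208·0.0395/0.00284 = 535.2.
Re < 2300 → laminar, so f = 64/Re = 0.1196 (roughness is irrelevant in laminar flow).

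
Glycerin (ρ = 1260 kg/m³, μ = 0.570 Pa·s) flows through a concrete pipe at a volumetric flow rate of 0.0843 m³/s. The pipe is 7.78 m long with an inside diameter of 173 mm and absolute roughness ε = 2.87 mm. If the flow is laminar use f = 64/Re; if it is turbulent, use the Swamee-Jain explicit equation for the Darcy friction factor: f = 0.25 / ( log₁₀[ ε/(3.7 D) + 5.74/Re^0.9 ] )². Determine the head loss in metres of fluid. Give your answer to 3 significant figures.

h_f ≈ 1.38 m

Cross-sectional area A = πD²/4 = π(0.173)²/4 = 0.02351 m²; mean velocity V = Q/A = 0.0843/0.02351 = 3.586 m/s.
Reynolds number Re = ρVD/μ = 1260 · 3.586 · 0.173 / 0.57 = 1371.
Re < 2300 → laminar flow, so f = 64/Re = 64/1371 = 0.04667 (the turbulent correlation is not needed).
Darcy-Weisbach: ΔP = f(L/D)(ρV²/2) = 0.04667·(7.78/0.173)·(1260·3.586²/2) = 0.04667·44.97·8103 = 1.7e+04 Pa.
Head loss h_f = ΔP/(ρg) = 1.7e+04/(1260·9.81) = 1.38 m.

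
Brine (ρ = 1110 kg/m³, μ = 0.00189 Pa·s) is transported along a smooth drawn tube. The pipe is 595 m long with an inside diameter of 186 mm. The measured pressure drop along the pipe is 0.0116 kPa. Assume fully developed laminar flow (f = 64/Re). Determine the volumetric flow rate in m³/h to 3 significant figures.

For laminar flow, f = 64/Re with Re = ρVD/μ, so Darcy-Weisbach reduces to ΔP = 32μLV/D². Solving for V: V = ΔP·D²/(32μL) = 11.6·(0.186)²/(32·0.00189·595) = 0.01115 m/s.
Check: Re = ρVD/μ = 1110·0.01115·0.186/0.00189 = 1218 < 2300, so the laminar assumption holds.
Q = V·A = 0.01115·(π/4·0.186²) = 0.000303 m³/s = 1.09 m³/h.

Q ≈ 1.09 m³/h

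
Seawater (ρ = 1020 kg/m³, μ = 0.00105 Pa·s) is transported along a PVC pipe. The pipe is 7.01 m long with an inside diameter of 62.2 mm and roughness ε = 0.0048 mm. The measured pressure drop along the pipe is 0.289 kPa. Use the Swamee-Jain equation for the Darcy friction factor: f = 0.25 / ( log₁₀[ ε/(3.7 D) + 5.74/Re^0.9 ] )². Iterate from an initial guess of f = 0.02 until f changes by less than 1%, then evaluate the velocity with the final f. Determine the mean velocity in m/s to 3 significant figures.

Rearranging Darcy-Weisbach: V = √(2·ΔP·D/(f·L·ρ)). With ε/D = 4.8e-06/0.0622 = 7.72e-05, iterate starting from f = 0.02:
  f = 0.02 → V = √(2·289·0.0622/(0.02·7.01·1020)) = 0.5014 m/s; Re = ρVD/μ = 3.03e+04; f → 0.02356
  f = 0.02356 → V = 0.462 m/s; Re = 2.791e+04; f → 0.02401
  f = 0.02401 → V = 0.4576 m/s; Re = 2.765e+04; f → 0.02406
Converged (Δf/f < 1%). With the final f = 0.02406: V = √(2·289·0.0622/(0.02406·7.01·1020)) = 0.4571 m/s.

V ≈ 0.457 m/s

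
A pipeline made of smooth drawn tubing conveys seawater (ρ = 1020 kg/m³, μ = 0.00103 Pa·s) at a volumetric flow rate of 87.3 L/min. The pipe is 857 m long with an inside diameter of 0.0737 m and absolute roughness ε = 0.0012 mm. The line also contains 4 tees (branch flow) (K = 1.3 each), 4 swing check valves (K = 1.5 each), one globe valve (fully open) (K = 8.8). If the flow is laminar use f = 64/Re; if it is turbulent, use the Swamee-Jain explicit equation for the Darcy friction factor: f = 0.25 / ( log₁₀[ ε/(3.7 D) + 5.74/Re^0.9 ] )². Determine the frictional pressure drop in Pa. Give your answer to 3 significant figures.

ΔP ≈ 18100 Pa

Q = 87.3 L/min = 87.3/60000 = 0.001455 m³/s.
Cross-sectional area A = πD²/4 = π(0.0737)²/4 = 0.004266 m²; mean velocity V = Q/A = 0.001455/0.004266 = 0.3411 m/s.
Reynolds number Re = ρVD/μ = 1020 · 0.3411 · 0.0737 / 0.00103 = 2.489e+04.
Re > 4000 → turbulent. Relative roughness ε/D = 1.2e-06/0.0737 = 1.63e-05. Swamee-Jain: f = 0.25/(log₁₀[1.63e-05/3.7 + 5.74/2.489e+04^0.9])² = 0.25/(log₁₀[4.4e-06 + 0.000635])² = 0.25/(-3.195)² = 0.0245.
Total minor-loss coefficient ΣK = 4·1.3 + 4·1.5 + 1·8.8 = 20.
ΔP = [f·L/D + ΣK]·(ρV²/2) = [0.0245·857/0.0737 + 20]·(1020·0.3411²/2) = [284.9 + 20]·59.33 = 1.809e+04 Pa.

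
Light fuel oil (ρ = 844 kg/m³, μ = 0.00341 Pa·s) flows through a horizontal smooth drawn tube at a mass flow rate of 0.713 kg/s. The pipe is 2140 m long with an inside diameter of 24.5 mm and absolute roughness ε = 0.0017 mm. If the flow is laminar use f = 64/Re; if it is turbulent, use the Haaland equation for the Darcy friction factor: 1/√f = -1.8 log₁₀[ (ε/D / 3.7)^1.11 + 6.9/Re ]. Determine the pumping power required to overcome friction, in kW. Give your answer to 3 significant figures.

A = πD²/4 = π(0.0245)²/4 = 0.0004714 m²; mean velocity V = ṁ/(ρA) = 0.713/(844 · 0.0004714) = 1.792 m/s.
Reynolds number Re = ρVD/μ = 844 · 1.792 · 0.0245 / 0.00341 = 1.087e+04.
Re > 4000 → turbulent. Relative roughness ε/D = 1.7e-06/0.0245 = 6.94e-05. Haaland: 1/√f = -1.8 log₁₀[(6.94e-05/3.7)^1.11 + 6.9/1.087e+04] = -1.8 log₁₀[5.66e-06 + 0.000635] = 5.748, so f = 0.03027.
Darcy-Weisbach: ΔP = f(L/D)(ρV²/2) = 0.03027·(2140/0.0245)·(844·1.792²/2) = 0.03027·8.735e+04·1355 = 3.582e+06 Pa.
Q = ṁ/ρ = 0.713/844 = 0.0008448 m³/s.
Pumping power P = QΔP = 0.0008448·3.582e+06 = 3026 W = 3.03 kW.

P ≈ 3.03 kW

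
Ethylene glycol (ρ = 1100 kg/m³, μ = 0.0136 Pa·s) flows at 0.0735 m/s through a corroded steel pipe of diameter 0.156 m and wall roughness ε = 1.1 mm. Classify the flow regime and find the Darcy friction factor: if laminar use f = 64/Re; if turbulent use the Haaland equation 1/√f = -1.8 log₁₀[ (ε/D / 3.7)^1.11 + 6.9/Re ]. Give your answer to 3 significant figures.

f ≈ 0.0690

Re = ρVD/μ = 1100·0.0735·0.156/0.0136 = 927.4.
Re < 2300 → laminar, so f = 64/Re = 0.06901 (roughness is irrelevant in laminar flow).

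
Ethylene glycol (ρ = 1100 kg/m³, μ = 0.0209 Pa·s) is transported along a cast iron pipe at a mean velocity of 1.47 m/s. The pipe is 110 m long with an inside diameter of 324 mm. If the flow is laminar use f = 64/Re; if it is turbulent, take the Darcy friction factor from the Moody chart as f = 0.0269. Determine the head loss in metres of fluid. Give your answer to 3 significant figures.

Reynolds number Re = ρVD/μ = 1100 · 1.47 · 0.324 / 0.0209 = 2.507e+04.
Re > 4000 → turbulent; use the Moody-chart value f = 0.0269.
Darcy-Weisbach: ΔP = f(L/D)(ρV²/2) = 0.0269·(110/0.324)·(1100·1.47²/2) = 0.0269·339.5·1188 = 1.085e+04 Pa.
Head loss h_f = ΔP/(ρg) = 1.085e+04/(1100·9.81) = 1.01 m.

h_f ≈ 1.01 m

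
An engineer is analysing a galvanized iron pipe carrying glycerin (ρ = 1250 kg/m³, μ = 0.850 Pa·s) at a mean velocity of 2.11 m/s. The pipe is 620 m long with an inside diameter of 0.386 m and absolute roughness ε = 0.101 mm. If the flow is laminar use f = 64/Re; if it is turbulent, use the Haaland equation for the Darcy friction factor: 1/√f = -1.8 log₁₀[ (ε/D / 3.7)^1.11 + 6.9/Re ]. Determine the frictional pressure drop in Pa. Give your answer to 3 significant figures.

Reynolds number Re = ρVD/μ = 1250 · 2.11 · 0.386 / 0.85 = 1198.
Re < 2300 → laminar flow, so f = 64/Re = 64/1198 = 0.05343 (the turbulent correlation is not needed).
Darcy-Weisbach: ΔP = f(L/D)(ρV²/2) = 0.05343·(620/0.386)·(1250·2.11²/2) = 0.05343·1606·2783 = 2.388e+05 Pa.

ΔP ≈ 239000 Pa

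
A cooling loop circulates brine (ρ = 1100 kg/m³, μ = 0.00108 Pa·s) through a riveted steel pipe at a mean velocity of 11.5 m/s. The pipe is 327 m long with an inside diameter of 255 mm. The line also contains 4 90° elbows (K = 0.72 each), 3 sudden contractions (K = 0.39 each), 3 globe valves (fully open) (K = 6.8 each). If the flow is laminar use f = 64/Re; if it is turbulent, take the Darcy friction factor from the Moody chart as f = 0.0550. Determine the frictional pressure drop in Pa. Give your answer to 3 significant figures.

ΔP ≈ 6.91×10^6 Pa

Reynolds number Re = ρVD/μ = 1100 · 11.5 · 0.255 / 0.00108 = 2.987e+06.
Re > 4000 → turbulent; use the Moody-chart value f = 0.0550.
Total minor-loss coefficient ΣK = 4·0.72 + 3·0.39 + 3·6.8 = 24.4.
ΔP = [f·L/D + ΣK]·(ρV²/2) = [0.055·327/0.255 + 24.4]·(1100·11.5²/2) = [70.53 + 24.4]·7.274e+04 = 6.909e+06 Pa.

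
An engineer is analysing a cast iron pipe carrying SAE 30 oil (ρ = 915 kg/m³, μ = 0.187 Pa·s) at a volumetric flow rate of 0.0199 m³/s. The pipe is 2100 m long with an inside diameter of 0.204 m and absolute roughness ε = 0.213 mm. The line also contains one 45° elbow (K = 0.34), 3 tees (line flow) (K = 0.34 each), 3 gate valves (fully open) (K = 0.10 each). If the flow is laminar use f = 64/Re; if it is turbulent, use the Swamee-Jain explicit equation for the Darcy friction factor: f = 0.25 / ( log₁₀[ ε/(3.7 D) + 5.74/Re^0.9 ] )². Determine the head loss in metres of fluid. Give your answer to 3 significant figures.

Cross-sectional area A = πD²/4 = π(0.204)²/4 = 0.03269 m²; mean velocity V = Q/A = 0.0199/0.03269 = 0.6088 m/s.
Reynolds number Re = ρVD/μ = 915 · 0.6088 · 0.204 / 0.187 = 607.7.
Re < 2300 → laminar flow, so f = 64/Re = 64/607.7 = 0.1053 (the turbulent correlation is not needed).
Total minor-loss coefficient ΣK = 1·0.34 + 3·0.34 + 3·0.1 = 1.66.
ΔP = [f·L/D + ΣK]·(ρV²/2) = [0.1053·2100/0.204 + 1.66]·(915·0.6088²/2) = [1084 + 1.66]·169.6 = 1.841e+05 Pa.
Head loss h_f = ΔP/(ρg) = 1.841e+05/(915·9.81) = 20.5 m.

h_f ≈ 20.5 m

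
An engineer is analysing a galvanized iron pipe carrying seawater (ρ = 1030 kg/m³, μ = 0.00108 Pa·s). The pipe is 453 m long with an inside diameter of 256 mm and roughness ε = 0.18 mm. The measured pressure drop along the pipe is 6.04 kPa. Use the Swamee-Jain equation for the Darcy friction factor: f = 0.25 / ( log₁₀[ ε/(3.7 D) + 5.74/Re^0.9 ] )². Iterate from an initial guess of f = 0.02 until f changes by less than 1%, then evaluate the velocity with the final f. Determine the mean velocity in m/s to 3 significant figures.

V ≈ 0.568 m/s

Rearranging Darcy-Weisbach: V = √(2·ΔP·D/(f·L·ρ)). With ε/D = 0.00018/0.256 = 0.000703, iterate starting from f = 0.02:
  f = 0.02 → V = √(2·6040·0.256/(0.02·453·1030)) = 0.5757 m/s; Re = ρVD/μ = 1.405e+05; f → 0.02053
  f = 0.02053 → V = 0.5682 m/s; Re = 1.387e+05; f → 0.02055
Converged (Δf/f < 1%). With the final f = 0.02055: V = √(2·6040·0.256/(0.02055·453·1030)) = 0.5679 m/s.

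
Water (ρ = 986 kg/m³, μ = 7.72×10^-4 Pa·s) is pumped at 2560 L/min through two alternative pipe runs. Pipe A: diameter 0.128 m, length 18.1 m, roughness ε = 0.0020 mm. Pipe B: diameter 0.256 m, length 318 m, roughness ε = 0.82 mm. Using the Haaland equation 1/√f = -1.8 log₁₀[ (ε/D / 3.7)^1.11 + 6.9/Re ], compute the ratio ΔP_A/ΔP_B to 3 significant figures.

Pipe A: V = Q/A = 0.04267/0.01287 = 3.316 m/s; Re = 5.421e+05; ε/D = 1.56e-05; Haaland → f = 0.01307; ΔP_A = f(L/D)(ρV²/2) = 1.002e+04 Pa.
Pipe B: V = Q/A = 0.04267/0.05147 = 0.8289 m/s; Re = 2.71e+05; ε/D = 0.0032; Haaland → f = 0.02713; ΔP_B = f(L/D)(ρV²/2) = 1.142e+04 Pa.
ΔP_A/ΔP_B = 1.002e+04/1.142e+04 = 0.877.

ΔP_A/ΔP_B ≈ 0.877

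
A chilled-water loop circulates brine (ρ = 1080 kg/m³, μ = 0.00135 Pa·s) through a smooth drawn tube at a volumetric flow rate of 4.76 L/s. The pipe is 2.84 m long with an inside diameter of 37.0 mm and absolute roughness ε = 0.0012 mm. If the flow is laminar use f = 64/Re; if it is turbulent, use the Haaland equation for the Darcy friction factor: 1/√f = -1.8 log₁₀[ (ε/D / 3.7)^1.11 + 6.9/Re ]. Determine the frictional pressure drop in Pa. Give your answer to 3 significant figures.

Q = 4.76 L/s = 4.76/1000 = 0.00476 m³/s.
Cross-sectional area A = πD²/4 = π(0.037)²/4 = 0.001075 m²; mean velocity V = Q/A = 0.00476/0.001075 = 4.427 m/s.
Reynolds number Re = ρVD/μ = 1080 · 4.427 · 0.037 / 0.00135 = 1.31e+05.
Re > 4000 → turbulent. Relative roughness ε/D = 1.2e-06/0.037 = 3.24e-05. Haaland: 1/√f = -1.8 log₁₀[(3.24e-05/3.7)^1.11 + 6.9/1.31e+05] = -1.8 log₁₀[2.43e-06 + 5.27e-05] = 7.666, so f = 0.01702.
Darcy-Weisbach: ΔP = f(L/D)(ρV²/2) = 0.01702·(2.84/0.037)·(1080·4.427²/2) = 0.01702·76.76·1.058e+04 = 1.382e+04 Pa.

ΔP ≈ 13800 Pa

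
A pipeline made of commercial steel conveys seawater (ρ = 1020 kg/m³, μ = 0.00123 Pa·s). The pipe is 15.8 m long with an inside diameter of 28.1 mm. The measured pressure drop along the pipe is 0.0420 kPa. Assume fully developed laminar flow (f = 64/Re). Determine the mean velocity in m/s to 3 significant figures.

For laminar flow, f = 64/Re with Re = ρVD/μ, so Darcy-Weisbach reduces to ΔP = 32μLV/D². Solving for V: V = ΔP·D²/(32μL) = 42·(0.0281)²/(32·0.00123·15.8) = 0.05333 m/s.
Check: Re = ρVD/μ = 1020·0.05333·0.0281/0.00123 = 1243 < 2300, so the laminar assumption holds.

V ≈ 0.0533 m/s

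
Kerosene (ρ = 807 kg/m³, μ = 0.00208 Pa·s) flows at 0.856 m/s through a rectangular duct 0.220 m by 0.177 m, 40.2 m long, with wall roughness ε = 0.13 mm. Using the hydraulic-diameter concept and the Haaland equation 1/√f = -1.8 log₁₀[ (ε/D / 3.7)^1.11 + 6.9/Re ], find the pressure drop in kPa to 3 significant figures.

ΔP ≈ 1.33 kPa

Hydraulic diameter D_h = 4A/P = 4·(0.22·0.177)/(2·(0.22+0.177)) = 0.1558/0.794 = 0.1962 m.
Re = ρVD_h/μ = 807·0.856·0.1962/0.00208 = 6.515e+04.
ε/D_h = 0.00013/0.1962 = 0.000663; Haaland gives 1/√f = -1.8 log₁₀[6.93e-05+0.000106] = 6.761, so f = 0.02187.
ΔP = f(L/D_h)(ρV²/2) = 0.02187·40.2/0.1962·295.7 = 1325 Pa.
ΔP = 1.33 kPa.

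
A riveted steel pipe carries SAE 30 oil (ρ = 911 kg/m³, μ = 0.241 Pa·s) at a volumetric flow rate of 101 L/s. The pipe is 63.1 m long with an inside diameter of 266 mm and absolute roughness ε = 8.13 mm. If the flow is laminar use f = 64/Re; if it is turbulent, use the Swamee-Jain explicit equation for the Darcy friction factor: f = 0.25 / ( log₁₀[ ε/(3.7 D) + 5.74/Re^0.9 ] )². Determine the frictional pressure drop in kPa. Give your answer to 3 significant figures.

ΔP ≈ 12.5 kPa

Q = 101 L/s = 101/1000 = 0.101 m³/s.
Cross-sectional area A = πD²/4 = π(0.266)²/4 = 0.05557 m²; mean velocity V = Q/A = 0.101/0.05557 = 1.817 m/s.
Reynolds number Re = ρVD/μ = 911 · 1.817 · 0.266 / 0.241 = 1827.
Re < 2300 → laminar flow, so f = 64/Re = 64/1827 = 0.03502 (the turbulent correlation is not needed).
Darcy-Weisbach: ΔP = f(L/D)(ρV²/2) = 0.03502·(63.1/0.266)·(911·1.817²/2) = 0.03502·237.2·1505 = 1.25e+04 Pa.
ΔP = 1.25e+04 Pa = 12.5 kPa.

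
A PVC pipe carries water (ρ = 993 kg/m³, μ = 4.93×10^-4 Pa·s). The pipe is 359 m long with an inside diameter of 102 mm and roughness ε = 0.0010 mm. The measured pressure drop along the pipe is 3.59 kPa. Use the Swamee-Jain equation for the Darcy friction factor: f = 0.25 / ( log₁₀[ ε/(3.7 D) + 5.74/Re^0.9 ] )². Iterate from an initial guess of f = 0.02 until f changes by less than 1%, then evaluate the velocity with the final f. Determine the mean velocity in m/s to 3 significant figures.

V ≈ 0.324 m/s

Rearranging Darcy-Weisbach: V = √(2·ΔP·D/(f·L·ρ)). With ε/D = 1e-06/0.102 = 9.8e-06, iterate starting from f = 0.02:
  f = 0.02 → V = √(2·3590·0.102/(0.02·359·993)) = 0.3205 m/s; Re = ρVD/μ = 6.585e+04; f → 0.01958
  f = 0.01958 → V = 0.3239 m/s; Re = 6.655e+04; f → 0.01953
Converged (Δf/f < 1%). With the final f = 0.01953: V = √(2·3590·0.102/(0.01953·359·993)) = 0.3243 m/s.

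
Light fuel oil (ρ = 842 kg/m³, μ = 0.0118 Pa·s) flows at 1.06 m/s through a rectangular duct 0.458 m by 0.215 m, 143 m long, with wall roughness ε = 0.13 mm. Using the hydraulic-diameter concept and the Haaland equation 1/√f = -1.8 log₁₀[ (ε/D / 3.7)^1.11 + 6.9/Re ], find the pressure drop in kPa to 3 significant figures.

Hydraulic diameter D_h = 4A/P = 4·(0.458·0.215)/(2·(0.458+0.215)) = 0.3939/1.346 = 0.2926 m.
Re = ρVD_h/μ = 842·1.06·0.2926/0.0118 = 2.213e+04.
ε/D_h = 0.00013/0.2926 = 0.000444; Haaland gives 1/√f = -1.8 log₁₀[4.45e-05+0.000312] = 6.207, so f = 0.02596.
ΔP = f(L/D_h)(ρV²/2) = 0.02596·143/0.2926·473 = 6000 Pa.
ΔP = 6.00 kPa.

ΔP ≈ 6.00 kPa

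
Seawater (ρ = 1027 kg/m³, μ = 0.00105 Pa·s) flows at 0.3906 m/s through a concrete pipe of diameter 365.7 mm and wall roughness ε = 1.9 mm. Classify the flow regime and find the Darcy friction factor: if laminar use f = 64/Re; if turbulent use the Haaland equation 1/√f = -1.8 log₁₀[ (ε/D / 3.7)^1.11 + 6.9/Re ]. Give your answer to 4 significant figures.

Re = ρVD/μ = 1027·0.3906·0.3657/0.00105 = 1.397e+05.
Re > 4000 → turbulent. ε/D = 0.0019/0.3657 = 0.0052; Haaland: 1/√f = -1.8 log₁₀[0.000682 + 4.94e-05] = 5.645, so f = 0.03138.

f ≈ 0.03138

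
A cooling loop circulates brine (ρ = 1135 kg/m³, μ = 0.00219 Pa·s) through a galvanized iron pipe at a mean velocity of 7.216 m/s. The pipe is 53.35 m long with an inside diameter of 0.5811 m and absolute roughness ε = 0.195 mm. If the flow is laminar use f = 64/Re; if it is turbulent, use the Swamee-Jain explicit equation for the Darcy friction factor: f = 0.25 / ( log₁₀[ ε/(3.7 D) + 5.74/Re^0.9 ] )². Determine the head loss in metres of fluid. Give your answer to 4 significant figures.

Reynolds number Re = ρVD/μ = 1135 · 7.216 · 0.5811 / 0.00219 = 2.173e+06.
Re > 4000 → turbulent. Relative roughness ε/D = 0.000195/0.5811 = 0.000336. Swamee-Jain: f = 0.25/(log₁₀[0.000336/3.7 + 5.74/2.173e+06^0.9])² = 0.25/(log₁₀[9.07e-05 + 1.14e-05])² = 0.25/(-3.991)² = 0.01569.
Darcy-Weisbach: ΔP = f(L/D)(ρV²/2) = 0.01569·(53.35/0.5811)·(1135·7.216²/2) = 0.01569·91.81·2.955e+04 = 4.258e+04 Pa.
Head loss h_f = ΔP/(ρg) = 4.258e+04/(1135·9.81) = 3.824 m.

h_f ≈ 3.824 m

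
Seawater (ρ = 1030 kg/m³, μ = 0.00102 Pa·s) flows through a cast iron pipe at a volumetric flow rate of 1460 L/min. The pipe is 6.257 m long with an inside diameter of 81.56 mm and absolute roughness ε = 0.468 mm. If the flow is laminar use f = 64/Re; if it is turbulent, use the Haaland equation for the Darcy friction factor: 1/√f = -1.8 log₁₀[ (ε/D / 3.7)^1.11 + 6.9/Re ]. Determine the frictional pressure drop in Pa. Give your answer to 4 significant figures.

ΔP ≈ 27380 Pa

Q = 1460 L/min = 1460/60000 = 0.02433 m³/s.
Cross-sectional area A = πD²/4 = π(0.08156)²/4 = 0.005224 m²; mean velocity V = Q/A = 0.02433/0.005224 = 4.658 m/s.
Reynolds number Re = ρVD/μ = 1030 · 4.658 · 0.08156 / 0.00102 = 3.836e+05.
Re > 4000 → turbulent. Relative roughness ε/D = 0.000468/0.08156 = 0.00574. Haaland: 1/√f = -1.8 log₁₀[(0.00574/3.7)^1.11 + 6.9/3.836e+05] = -1.8 log₁₀[0.000761 + 1.8e-05] = 5.595, so f = 0.03194.
Darcy-Weisbach: ΔP = f(L/D)(ρV²/2) = 0.03194·(6.257/0.08156)·(1030·4.658²/2) = 0.03194·76.72·1.117e+04 = 2.738e+04 Pa.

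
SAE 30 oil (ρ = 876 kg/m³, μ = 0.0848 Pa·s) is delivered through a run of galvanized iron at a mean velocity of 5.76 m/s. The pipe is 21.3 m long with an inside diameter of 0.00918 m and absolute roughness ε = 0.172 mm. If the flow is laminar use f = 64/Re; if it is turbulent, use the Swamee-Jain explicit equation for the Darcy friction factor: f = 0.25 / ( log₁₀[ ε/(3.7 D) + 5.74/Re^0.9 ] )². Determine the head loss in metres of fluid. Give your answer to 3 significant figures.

h_f ≈ 460 m

Reynolds number Re = ρVD/μ = 876 · 5.76 · 0.00918 / 0.0848 = 546.2.
Re < 2300 → laminar flow, so f = 64/Re = 64/546.2 = 0.1172 (the turbulent correlation is not needed).
Darcy-Weisbach: ΔP = f(L/D)(ρV²/2) = 0.1172·(21.3/0.00918)·(876·5.76²/2) = 0.1172·2320·1.453e+04 = 3.951e+06 Pa.
Head loss h_f = ΔP/(ρg) = 3.951e+06/(876·9.81) = 460 m.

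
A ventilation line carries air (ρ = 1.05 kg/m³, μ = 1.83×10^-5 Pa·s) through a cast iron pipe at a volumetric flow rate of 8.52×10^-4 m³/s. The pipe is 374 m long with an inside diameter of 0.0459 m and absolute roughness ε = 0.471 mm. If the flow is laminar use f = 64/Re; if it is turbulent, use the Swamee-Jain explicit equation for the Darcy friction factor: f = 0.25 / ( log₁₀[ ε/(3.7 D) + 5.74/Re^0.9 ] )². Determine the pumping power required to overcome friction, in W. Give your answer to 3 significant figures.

P ≈ 0.0456 W

Cross-sectional area A = πD²/4 = π(0.0459)²/4 = 0.001655 m²; mean velocity V = Q/A = 0.000852/0.001655 = 0.5149 m/s.
Reynolds number Re = ρVD/μ = 1.05 · 0.5149 · 0.0459 / 1.83e-05 = 1356.
Re < 2300 → laminar flow, so f = 64/Re = 64/1356 = 0.0472 (the turbulent correlation is not needed).
Darcy-Weisbach: ΔP = f(L/D)(ρV²/2) = 0.0472·(374/0.0459)·(1.05·0.5149²/2) = 0.0472·8148·0.1392 = 53.53 Pa.
Pumping power P = QΔP = 0.000852·53.53 = 0.04560 W = 0.0456 W.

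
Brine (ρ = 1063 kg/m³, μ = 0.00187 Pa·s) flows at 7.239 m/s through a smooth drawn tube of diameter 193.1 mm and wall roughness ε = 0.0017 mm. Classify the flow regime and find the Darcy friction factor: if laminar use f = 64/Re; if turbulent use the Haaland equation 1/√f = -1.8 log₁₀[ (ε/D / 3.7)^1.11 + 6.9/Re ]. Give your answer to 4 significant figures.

f ≈ 0.01218

Re = ρVD/μ = 1063·7.239·0.1931/0.00187 = 7.946e+05.
Re > 4000 → turbulent. ε/D = 1.7e-06/0.1931 = 8.8e-06; Haaland: 1/√f = -1.8 log₁₀[5.73e-07 + 8.68e-06] = 9.06, so f = 0.01218.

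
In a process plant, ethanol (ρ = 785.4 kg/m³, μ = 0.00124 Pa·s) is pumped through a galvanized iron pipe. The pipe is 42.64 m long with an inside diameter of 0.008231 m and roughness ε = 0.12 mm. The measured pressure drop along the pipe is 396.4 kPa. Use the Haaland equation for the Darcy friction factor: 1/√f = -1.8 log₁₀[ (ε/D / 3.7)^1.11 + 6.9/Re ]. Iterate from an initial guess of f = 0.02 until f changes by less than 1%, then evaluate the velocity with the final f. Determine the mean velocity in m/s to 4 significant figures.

Rearranging Darcy-Weisbach: V = √(2·ΔP·D/(f·L·ρ)). With ε/D = 0.00012/0.008231 = 0.0146, iterate starting from f = 0.02:
  f = 0.02 → V = √(2·3.964e+05·0.008231/(0.02·42.64·785.4)) = 3.121 m/s; Re = ρVD/μ = 1.627e+04; f → 0.04599
  f = 0.04599 → V = 2.058 m/s; Re = 1.073e+04; f → 0.04728
  f = 0.04728 → V = 2.03 m/s; Re = 1.058e+04; f → 0.04733
Converged (Δf/f < 1%). With the final f = 0.04733: V = √(2·3.964e+05·0.008231/(0.04733·42.64·785.4)) = 2.029 m/s.

V ≈ 2.029 m/s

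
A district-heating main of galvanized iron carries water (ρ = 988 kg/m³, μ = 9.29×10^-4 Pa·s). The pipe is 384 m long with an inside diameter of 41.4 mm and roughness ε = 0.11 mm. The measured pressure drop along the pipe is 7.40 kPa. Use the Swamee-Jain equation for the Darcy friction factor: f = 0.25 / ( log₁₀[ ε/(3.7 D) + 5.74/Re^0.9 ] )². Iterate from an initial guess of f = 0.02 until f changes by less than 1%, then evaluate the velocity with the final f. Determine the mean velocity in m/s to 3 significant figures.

V ≈ 0.213 m/s

Rearranging Darcy-Weisbach: V = √(2·ΔP·D/(f·L·ρ)). With ε/D = 0.00011/0.0414 = 0.00266, iterate starting from f = 0.02:
  f = 0.02 → V = √(2·7400·0.0414/(0.02·384·988)) = 0.2842 m/s; Re = ρVD/μ = 1.251e+04; f → 0.03374
  f = 0.03374 → V = 0.2188 m/s; Re = 9633; f → 0.03545
  f = 0.03545 → V = 0.2135 m/s; Re = 9398; f → 0.03562
Converged (Δf/f < 1%). With the final f = 0.03562: V = √(2·7400·0.0414/(0.03562·384·988)) = 0.2129 m/s.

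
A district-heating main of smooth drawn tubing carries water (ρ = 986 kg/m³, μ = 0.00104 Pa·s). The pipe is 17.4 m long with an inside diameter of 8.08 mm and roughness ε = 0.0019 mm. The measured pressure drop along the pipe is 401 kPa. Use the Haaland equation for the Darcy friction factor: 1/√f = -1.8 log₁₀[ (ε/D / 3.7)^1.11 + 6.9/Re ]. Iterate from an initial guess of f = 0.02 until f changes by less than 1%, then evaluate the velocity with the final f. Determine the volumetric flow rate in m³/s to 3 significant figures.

Rearranging Darcy-Weisbach: V = √(2·ΔP·D/(f·L·ρ)). With ε/D = 1.9e-06/0.00808 = 0.000235, iterate starting from f = 0.02:
  f = 0.02 → V = √(2·4.01e+05·0.00808/(0.02·17.4·986)) = 4.346 m/s; Re = ρVD/μ = 3.329e+04; f → 0.0233
  f = 0.0233 → V = 4.026 m/s; Re = 3.084e+04; f → 0.02369
  f = 0.02369 → V = 3.993 m/s; Re = 3.059e+04; f → 0.02373
Converged (Δf/f < 1%). With the final f = 0.02373: V = √(2·4.01e+05·0.00808/(0.02373·17.4·986)) = 3.99 m/s.
Q = V·A = 3.99·(π/4·0.00808²) = 0.0002046 m³/s = 2.05×10^-4 m³/s.

Q ≈ 2.05×10^-4 m³/s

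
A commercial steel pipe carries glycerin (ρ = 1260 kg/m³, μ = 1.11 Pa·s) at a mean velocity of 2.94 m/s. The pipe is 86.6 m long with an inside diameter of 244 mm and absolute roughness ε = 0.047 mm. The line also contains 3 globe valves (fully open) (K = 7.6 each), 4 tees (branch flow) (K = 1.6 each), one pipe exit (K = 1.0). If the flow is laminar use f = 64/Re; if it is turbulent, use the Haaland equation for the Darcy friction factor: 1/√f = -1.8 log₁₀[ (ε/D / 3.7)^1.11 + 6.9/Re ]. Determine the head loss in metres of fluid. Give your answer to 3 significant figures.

h_f ≈ 25.6 m

Reynolds number Re = ρVD/μ = 1260 · 2.94 · 0.244 / 1.11 = 814.3.
Re < 2300 → laminar flow, so f = 64/Re = 64/814.3 = 0.0786 (the turbulent correlation is not needed).
Total minor-loss coefficient ΣK = 3·7.6 + 4·1.6 + 1·1 = 30.2.
ΔP = [f·L/D + ΣK]·(ρV²/2) = [0.0786·86.6/0.244 + 30.2]·(1260·2.94²/2) = [27.89 + 30.2]·5445 = 3.164e+05 Pa.
Head loss h_f = ΔP/(ρg) = 3.164e+05/(1260·9.81) = 25.6 m.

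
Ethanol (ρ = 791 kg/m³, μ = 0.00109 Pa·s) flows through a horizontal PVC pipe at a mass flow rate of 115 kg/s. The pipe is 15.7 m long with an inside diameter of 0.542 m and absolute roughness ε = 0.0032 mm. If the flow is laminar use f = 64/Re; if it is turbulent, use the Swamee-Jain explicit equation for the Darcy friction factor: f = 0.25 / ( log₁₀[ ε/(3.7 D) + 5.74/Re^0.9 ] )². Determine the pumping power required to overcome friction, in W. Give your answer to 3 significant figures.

A = πD²/4 = π(0.542)²/4 = 0.2307 m²; mean velocity V = ṁ/(ρA) = 115/(791 · 0.2307) = 0.6301 m/s.
Reynolds number Re = ρVD/μ = 791 · 0.6301 · 0.542 / 0.00109 = 2.478e+05.
Re > 4000 → turbulent. Relative roughness ε/D = 3.2e-06/0.542 = 5.9e-06. Swamee-Jain: f = 0.25/(log₁₀[5.9e-06/3.7 + 5.74/2.478e+05^0.9])² = 0.25/(log₁₀[1.6e-06 + 8.02e-05])² = 0.25/(-4.087)² = 0.01496.
Darcy-Weisbach: ΔP = f(L/D)(ρV²/2) = 0.01496·(15.7/0.542)·(791·0.6301²/2) = 0.01496·28.97·157 = 68.07 Pa.
Q = ṁ/ρ = 115/791 = 0.1454 m³/s.
Pumping power P = QΔP = 0.1454·68.07 = 9.897 W = 9.90 W.

P ≈ 9.90 W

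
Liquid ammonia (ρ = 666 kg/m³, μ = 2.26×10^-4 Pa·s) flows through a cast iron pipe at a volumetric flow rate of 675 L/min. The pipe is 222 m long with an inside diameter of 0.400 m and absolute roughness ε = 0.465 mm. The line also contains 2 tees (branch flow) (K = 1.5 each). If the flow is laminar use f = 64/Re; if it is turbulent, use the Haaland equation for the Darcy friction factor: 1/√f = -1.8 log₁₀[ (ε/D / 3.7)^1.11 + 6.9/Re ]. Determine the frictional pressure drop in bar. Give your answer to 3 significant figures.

Q = 675 L/min = 675/60000 = 0.01125 m³/s.
Cross-sectional area A = πD²/4 = π(0.4)²/4 = 0.1257 m²; mean velocity V = Q/A = 0.01125/0.1257 = 0.08952 m/s.
Reynolds number Re = ρVD/μ = 666 · 0.08952 · 0.4 / 0.000226 = 1.055e+05.
Re > 4000 → turbulent. Relative roughness ε/D = 0.000465/0.4 = 0.00116. Haaland: 1/√f = -1.8 log₁₀[(0.00116/3.7)^1.11 + 6.9/1.055e+05] = -1.8 log₁₀[0.000129 + 6.54e-05] = 6.679, so f = 0.02242.
Total minor-loss coefficient ΣK = 2·1.5 = 3.
ΔP = [f·L/D + ΣK]·(ρV²/2) = [0.02242·222/0.4 + 3]·(666·0.08952²/2) = [12.44 + 3]·2.669 = 41.21 Pa.
ΔP = 41.21 Pa = 4.12×10^-4 bar.

ΔP ≈ 4.12×10^-4 bar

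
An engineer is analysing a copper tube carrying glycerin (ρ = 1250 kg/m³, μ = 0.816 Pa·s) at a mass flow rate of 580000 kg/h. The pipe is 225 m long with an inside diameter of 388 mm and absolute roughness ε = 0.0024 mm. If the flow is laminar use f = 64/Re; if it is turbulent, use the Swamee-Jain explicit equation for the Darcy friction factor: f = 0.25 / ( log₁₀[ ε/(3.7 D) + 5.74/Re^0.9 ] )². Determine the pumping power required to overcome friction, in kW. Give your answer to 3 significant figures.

ṁ = 580000 kg/h = 580000/3600 = 161.1 kg/s.
A = πD²/4 = π(0.388)²/4 = 0.1182 m²; mean velocity V = ṁ/(ρA) = 161.1/(1250 · 0.1182) = 1.09 m/s.
Reynolds number Re = ρVD/μ = 1250 · 1.09 · 0.388 / 0.816 = 647.9.
Re < 2300 → laminar flow, so f = 64/Re = 64/647.9 = 0.09878 (the turbulent correlation is not needed).
Darcy-Weisbach: ΔP = f(L/D)(ρV²/2) = 0.09878·(225/0.388)·(1250·1.09²/2) = 0.09878·579.9·742.7 = 4.254e+04 Pa.
Q = ṁ/ρ = 161.1/1250 = 0.1289 m³/s.
Pumping power P = QΔP = 0.1289·4.254e+04 = 5483 W = 5.48 kW.

P ≈ 5.48 kW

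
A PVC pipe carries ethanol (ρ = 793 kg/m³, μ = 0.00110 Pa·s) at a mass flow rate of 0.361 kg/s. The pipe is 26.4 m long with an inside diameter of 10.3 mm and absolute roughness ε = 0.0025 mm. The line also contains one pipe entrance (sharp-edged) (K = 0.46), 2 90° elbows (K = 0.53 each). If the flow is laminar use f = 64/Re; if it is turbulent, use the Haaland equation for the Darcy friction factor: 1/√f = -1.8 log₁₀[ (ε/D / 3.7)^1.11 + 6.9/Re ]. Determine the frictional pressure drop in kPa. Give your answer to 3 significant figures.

A = πD²/4 = π(0.0103)²/4 = 8.332e-05 m²; mean velocity V = ṁ/(ρA) = 0.361/(793 · 8.332e-05) = 5.463 m/s.
Reynolds number Re = ρVD/μ = 793 · 5.463 · 0.0103 / 0.0011 = 4.057e+04.
Re > 4000 → turbulent. Relative roughness ε/D = 2.5e-06/0.0103 = 0.000243. Haaland: 1/√f = -1.8 log₁₀[(0.000243/3.7)^1.11 + 6.9/4.057e+04] = -1.8 log₁₀[2.27e-05 + 0.00017] = 6.687, so f = 0.02237.
Total minor-loss coefficient ΣK = 1·0.46 + 2·0.53 = 1.52.
ΔP = [f·L/D + ΣK]·(ρV²/2) = [0.02237·26.4/0.0103 + 1.52]·(793·5.463²/2) = [57.32 + 1.52]·1.184e+04 = 6.964e+05 Pa.
ΔP = 6.964e+05 Pa = 696 kPa.

ΔP ≈ 696 kPa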